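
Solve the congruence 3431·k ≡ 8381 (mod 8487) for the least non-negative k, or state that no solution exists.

gcd(3431, 8487) = 1, so a unique solution mod 8487 exists.
3431⁻¹ ≡ 6377 (mod 8487).
k ≡ 6377·8381 ≡ 2998 (mod 8487).

2998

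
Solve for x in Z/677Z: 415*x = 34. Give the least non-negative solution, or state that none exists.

527

gcd(415, 677) = 1, so a unique solution mod 677 exists.
415⁻¹ ≡ 354 (mod 677).
x ≡ 354*34 ≡ 527 (mod 677).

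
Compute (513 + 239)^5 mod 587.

199

513 + 239 = 752 ≡ 165 (mod 587)
(165)^5 ≡ 199 (mod 587)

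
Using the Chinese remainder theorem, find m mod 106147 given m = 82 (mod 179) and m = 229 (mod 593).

91551

179⁻¹ mod 593: 179·540 ≡ 1 (mod 593), so 179⁻¹ ≡ 540.
m = 82 + 179·((229 − 82)·540 mod 593) = 82 + 179·511 = 91551.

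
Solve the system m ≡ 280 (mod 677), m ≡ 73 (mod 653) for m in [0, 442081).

677⁻¹ mod 653: 677×517 ≡ 1 (mod 653), so 677⁻¹ ≡ 517.
m = 280 + 677×((73 − 280)×517 mod 653) = 280 + 677×73 = 49701.

49701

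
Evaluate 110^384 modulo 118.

Compute successive squares:
384 in binary is 110000000, i.e. 384 = 256 + 128.
110^1 ≡ 110 (mod 118)
110^2 ≡ 110^2 = 12100 ≡ 64 (mod 118)
110^4 ≡ 64^2 = 4096 ≡ 84 (mod 118)
110^8 ≡ 84^2 = 7056 ≡ 94 (mod 118)
110^16 ≡ 94^2 = 8836 ≡ 104 (mod 118)
110^32 ≡ 104^2 = 10816 ≡ 78 (mod 118)
110^64 ≡ 78^2 = 6084 ≡ 66 (mod 118)
110^128 ≡ 66^2 = 4356 ≡ 108 (mod 118)
110^256 ≡ 108^2 = 11664 ≡ 100 (mod 118)
110^384 = 110^256 · 110^128 ≡ 100 · 108 (mod 118).
100 · 108 = 10800 ≡ 62 (mod 118).

62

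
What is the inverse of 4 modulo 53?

40

Run the extended Euclidean algorithm:
53 = 13·4 + 1
4 = 4·1 + 0
gcd(4, 53) = 1, so the inverse exists.
Bézout: 1 = 1·53 − 13·4.
So 4⁻¹ ≡ −13 ≡ 40 (mod 53).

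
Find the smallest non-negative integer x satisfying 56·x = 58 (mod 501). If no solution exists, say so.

341

gcd(56, 501) = 1, so a unique solution mod 501 exists.
56⁻¹ ≡ 170 (mod 501).
x ≡ 170·58 ≡ 341 (mod 501).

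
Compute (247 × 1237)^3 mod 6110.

247 × 1237 = 305539 ≡ 39 (mod 6110)
(39)^3 ≡ 4329 (mod 6110)

4329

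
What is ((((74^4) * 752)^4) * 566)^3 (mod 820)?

156

(74)^4 ≡ 816 (mod 820)
816 * 752 = 613632 ≡ 272 (mod 820)
(272)^4 ≡ 236 (mod 820)
236 * 566 = 133576 ≡ 736 (mod 820)
(736)^3 ≡ 156 (mod 820)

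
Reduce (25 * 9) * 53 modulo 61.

30

25 * 9 = 225 ≡ 42 (mod 61)
42 * 53 = 2226 ≡ 30 (mod 61)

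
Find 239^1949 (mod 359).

227

By square-and-multiply:
1949 in binary is 11110011101, i.e. 1949 = 1024 + 512 + 256 + 128 + 16 + 8 + 4 + 1.
239^1 ≡ 239 (mod 359)
239^2 ≡ 239^2 = 57121 ≡ 40 (mod 359)
239^4 ≡ 40^2 = 1600 ≡ 164 (mod 359)
239^8 ≡ 164^2 = 26896 ≡ 330 (mod 359)
239^16 ≡ 330^2 = 108900 ≡ 123 (mod 359)
239^32 ≡ 123^2 = 15129 ≡ 51 (mod 359)
239^64 ≡ 51^2 = 2601 ≡ 88 (mod 359)
239^128 ≡ 88^2 = 7744 ≡ 205 (mod 359)
239^256 ≡ 205^2 = 42025 ≡ 22 (mod 359)
239^512 ≡ 22^2 = 484 ≡ 125 (mod 359)
239^1024 ≡ 125^2 = 15625 ≡ 188 (mod 359)
239^1949 = 239^1024 · 239^512 · 239^256 · 239^128 · 239^16 · 239^8 · 239^4 · 239^1 ≡ 188 · 125 · 22 · 205 · 123 · 330 · 164 · 239 (mod 359).
Accumulate the product:
188 · 125 = 23500 ≡ 165
165 · 22 = 3630 ≡ 40
40 · 205 = 8200 ≡ 302
302 · 123 = 37146 ≡ 169
169 · 330 = 55770 ≡ 125
125 · 164 = 20500 ≡ 37
37 · 239 = 8843 ≡ 227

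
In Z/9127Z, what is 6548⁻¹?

3224

9127 = 1·6548 + 2579
6548 = 2·2579 + 1390
2579 = 1·1390 + 1189
1390 = 1·1189 + 201
1189 = 5·201 + 184
201 = 1·184 + 17
184 = 10·17 + 14
17 = 1·14 + 3
14 = 4·3 + 2
3 = 1·2 + 1
2 = 2·1 + 0
gcd(6548, 9127) = 1, so the inverse exists.
Bézout: 1 = −2313·9127 + 3224·6548.
So 6548⁻¹ ≡ 3224 (mod 9127).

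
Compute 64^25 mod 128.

0

By square-and-multiply:
25 in binary is 11001, i.e. 25 = 16 + 8 + 1.
64^1 ≡ 64 (mod 128)
64^2 ≡ 64^2 = 4096 ≡ 0 (mod 128)
64^4 ≡ 0^2 = 0 (mod 128)
64^8 ≡ 0^2 = 0 (mod 128)
64^16 ≡ 0^2 = 0 (mod 128)
64^25 = 64^16 × 64^8 × 64^1 ≡ 0 × 0 × 64 (mod 128).
Accumulate the product:
0 × 0 = 0
0 × 64 = 0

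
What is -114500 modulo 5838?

2260

-114500 = -20×5838 + 2260, so -114500 ≡ 2260 (mod 5838).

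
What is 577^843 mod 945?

Compute successive squares:
843 in binary is 1101001011, i.e. 843 = 512 + 256 + 64 + 8 + 2 + 1.
577^1 ≡ 577 (mod 945)
577^2 ≡ 577^2 = 332929 ≡ 289 (mod 945)
577^4 ≡ 289^2 = 83521 ≡ 361 (mod 945)
577^8 ≡ 361^2 = 130321 ≡ 856 (mod 945)
577^16 ≡ 856^2 = 732736 ≡ 361 (mod 945)
577^32 ≡ 361^2 = 130321 ≡ 856 (mod 945)
577^64 ≡ 856^2 = 732736 ≡ 361 (mod 945)
577^128 ≡ 361^2 = 130321 ≡ 856 (mod 945)
577^256 ≡ 856^2 = 732736 ≡ 361 (mod 945)
577^512 ≡ 361^2 = 130321 ≡ 856 (mod 945)
577^843 = 577^512 · 577^256 · 577^64 · 577^8 · 577^2 · 577^1 ≡ 856 · 361 · 361 · 856 · 289 · 577 (mod 945).
Accumulate the product:
856 · 361 = 309016 ≡ 1
1 · 361 = 361
361 · 856 = 309016 ≡ 1
1 · 289 = 289
289 · 577 = 166753 ≡ 433

433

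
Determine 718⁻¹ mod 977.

298

977 = 1·718 + 259
718 = 2·259 + 200
259 = 1·200 + 59
200 = 3·59 + 23
59 = 2·23 + 13
23 = 1·13 + 10
13 = 1·10 + 3
10 = 3·3 + 1
3 = 3·1 + 0
gcd(718, 977) = 1, so the inverse exists.
Bézout: 1 = −219·977 + 298·718.
So 718⁻¹ ≡ 298 (mod 977).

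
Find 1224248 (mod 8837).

1224248 = 138·8837 + 4742, so 1224248 ≡ 4742 (mod 8837).

4742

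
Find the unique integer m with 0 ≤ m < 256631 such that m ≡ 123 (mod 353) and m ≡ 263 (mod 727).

80960

353⁻¹ mod 727: 353·173 ≡ 1 (mod 727), so 353⁻¹ ≡ 173.
m = 123 + 353·((263 − 123)·173 mod 727) = 123 + 353·229 = 80960.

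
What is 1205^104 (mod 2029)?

Compute successive squares:
1205^1 ≡ 1205 (mod 2029)
1205^2 ≡ 1205^2 = 1452025 ≡ 1290 (mod 2029)
1205^4 ≡ 1290^2 = 1664100 ≡ 320 (mod 2029)
1205^8 ≡ 320^2 = 102400 ≡ 950 (mod 2029)
1205^16 ≡ 950^2 = 902500 ≡ 1624 (mod 2029)
1205^32 ≡ 1624^2 = 2637376 ≡ 1705 (mod 2029)
1205^64 ≡ 1705^2 = 2907025 ≡ 1497 (mod 2029)
1205^104 = 1205^64 * 1205^32 * 1205^8 ≡ 1497 * 1705 * 950 (mod 2029).
Accumulate the product:
1497 * 1705 = 2552385 ≡ 1932
1932 * 950 = 1835400 ≡ 1184

1184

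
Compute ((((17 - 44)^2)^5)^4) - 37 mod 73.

17 - 44 = -27 ≡ 46 (mod 73)
(46)^2 ≡ 72 (mod 73)
(72)^5 ≡ 72 (mod 73)
(72)^4 ≡ 1 (mod 73)
1 - 37 = -36 ≡ 37 (mod 73)

37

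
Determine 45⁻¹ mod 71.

30

Run the extended Euclidean algorithm:
71 = 1×45 + 26
45 = 1×26 + 19
26 = 1×19 + 7
19 = 2×7 + 5
7 = 1×5 + 2
5 = 2×2 + 1
2 = 2×1 + 0
gcd(45, 71) = 1, so the inverse exists.
Bézout: 1 = −19×71 + 30×45.
So 45⁻¹ ≡ 30 (mod 71).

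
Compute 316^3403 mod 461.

337

316^1 ≡ 316 (mod 461)
316^2 ≡ 316^2 = 99856 ≡ 280 (mod 461)
316^4 ≡ 280^2 = 78400 ≡ 30 (mod 461)
316^8 ≡ 30^2 = 900 ≡ 439 (mod 461)
316^16 ≡ 439^2 = 192721 ≡ 23 (mod 461)
316^32 ≡ 23^2 = 529 ≡ 68 (mod 461)
316^64 ≡ 68^2 = 4624 ≡ 14 (mod 461)
316^128 ≡ 14^2 = 196 (mod 461)
316^256 ≡ 196^2 = 38416 ≡ 153 (mod 461)
316^512 ≡ 153^2 = 23409 ≡ 359 (mod 461)
316^1024 ≡ 359^2 = 128881 ≡ 262 (mod 461)
316^2048 ≡ 262^2 = 68644 ≡ 416 (mod 461)
316^3403 = 316^2048 × 316^1024 × 316^256 × 316^64 × 316^8 × 316^2 × 316^1 ≡ 416 × 262 × 153 × 14 × 439 × 280 × 316 (mod 461).
Accumulate the product:
416 × 262 = 108992 ≡ 196
196 × 153 = 29988 ≡ 23
23 × 14 = 322
322 × 439 = 141358 ≡ 292
292 × 280 = 81760 ≡ 163
163 × 316 = 51508 ≡ 337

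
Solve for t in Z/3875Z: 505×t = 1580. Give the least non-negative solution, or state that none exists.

gcd(505, 3875) = 5, and 5 | 1580, so solutions exist.
Divide through by 5: 101×t mod 775 = 316.
101⁻¹ ≡ 376 (mod 775).
t ≡ 376×316 ≡ 241 (mod 775).
The smallest non-negative solution is t = 241.

241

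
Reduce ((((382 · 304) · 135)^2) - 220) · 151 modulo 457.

382 · 304 = 116128 ≡ 50 (mod 457)
50 · 135 = 6750 ≡ 352 (mod 457)
(352)^2 ≡ 57 (mod 457)
57 - 220 = -163 ≡ 294 (mod 457)
294 · 151 = 44394 ≡ 65 (mod 457)

65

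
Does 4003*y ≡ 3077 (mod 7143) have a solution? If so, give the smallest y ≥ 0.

gcd(4003, 7143) = 1, so a unique solution mod 7143 exists.
4003⁻¹ ≡ 6067 (mod 7143).
y ≡ 6067*3077 ≡ 3500 (mod 7143).

3500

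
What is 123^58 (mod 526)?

By square-and-multiply:
123^1 ≡ 123 (mod 526)
123^2 ≡ 123^2 = 15129 ≡ 401 (mod 526)
123^4 ≡ 401^2 = 160801 ≡ 371 (mod 526)
123^8 ≡ 371^2 = 137641 ≡ 355 (mod 526)
123^16 ≡ 355^2 = 126025 ≡ 311 (mod 526)
123^32 ≡ 311^2 = 96721 ≡ 463 (mod 526)
123^58 = 123^32 * 123^16 * 123^8 * 123^2 ≡ 463 * 311 * 355 * 401 (mod 526).
Accumulate the product:
463 * 311 = 143993 ≡ 395
395 * 355 = 140225 ≡ 309
309 * 401 = 123909 ≡ 299

299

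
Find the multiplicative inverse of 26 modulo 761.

322

761 = 29·26 + 7
26 = 3·7 + 5
7 = 1·5 + 2
5 = 2·2 + 1
2 = 2·1 + 0
gcd(26, 761) = 1, so the inverse exists.
Back-substitute for 1:
1 = 1·5 − 2·2
  = −2·7 + 3·5
  = 3·26 − 11·7
  = −11·761 + 322·26
So 26⁻¹ ≡ 322 (mod 761).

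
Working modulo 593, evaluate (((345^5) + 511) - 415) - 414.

(345)^5 ≡ 220 (mod 593)
220 + 511 = 731 ≡ 138 (mod 593)
138 - 415 = -277 ≡ 316 (mod 593)
316 - 414 = -98 ≡ 495 (mod 593)

495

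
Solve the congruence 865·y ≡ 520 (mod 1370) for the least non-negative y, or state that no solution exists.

gcd(865, 1370) = 5, and 5 | 520, so solutions exist.
Divide through by 5: 173·y mod 274 = 104.
173⁻¹ ≡ 255 (mod 274).
y ≡ 255·104 ≡ 216 (mod 274).
The smallest non-negative solution is y = 216.

216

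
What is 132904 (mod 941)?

132904 = 141×941 + 223, so 132904 ≡ 223 (mod 941).

223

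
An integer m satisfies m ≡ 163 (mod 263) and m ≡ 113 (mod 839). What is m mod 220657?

263⁻¹ mod 839: 263×453 ≡ 1 (mod 839), so 263⁻¹ ≡ 453.
m = 163 + 263×((113 − 163)×453 mod 839) = 163 + 263×3 = 952.
Check: 952 mod 263 = 163, 952 mod 839 = 113. ✓

952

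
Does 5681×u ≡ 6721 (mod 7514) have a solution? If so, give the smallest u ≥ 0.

gcd(5681, 7514) = 13, and 13 | 6721, so solutions exist.
Divide through by 13: 437×u mod 578 = 517.
437⁻¹ ≡ 537 (mod 578).
u ≡ 537×517 ≡ 189 (mod 578).
The smallest non-negative solution is u = 189.

189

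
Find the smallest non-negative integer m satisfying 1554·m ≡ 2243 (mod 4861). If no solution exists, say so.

gcd(1554, 4861) = 1, so a unique solution mod 4861 exists.
1554⁻¹ ≡ 2174 (mod 4861).
m ≡ 2174·2243 ≡ 699 (mod 4861).

699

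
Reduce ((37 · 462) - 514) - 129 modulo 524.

207

37 · 462 = 17094 ≡ 326 (mod 524)
326 - 514 = -188 ≡ 336 (mod 524)
336 - 129 = 207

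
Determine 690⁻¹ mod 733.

375

733 = 1·690 + 43
690 = 16·43 + 2
43 = 21·2 + 1
2 = 2·1 + 0
gcd(690, 733) = 1, so the inverse exists.
Bézout: 1 = 337·733 − 358·690.
So 690⁻¹ ≡ −358 ≡ 375 (mod 733).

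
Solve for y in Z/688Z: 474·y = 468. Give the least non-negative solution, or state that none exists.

gcd(474, 688) = 2, and 2 | 468, so solutions exist.
Divide through by 2: 237·y ≡ 234 mod 344.
237⁻¹ ≡ 45 (mod 344).
y ≡ 45·234 ≡ 210 (mod 344).
The smallest non-negative solution is y = 210.

210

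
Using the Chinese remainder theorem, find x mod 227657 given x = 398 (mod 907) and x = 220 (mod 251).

907⁻¹ mod 251: 907*207 ≡ 1 (mod 251), so 907⁻¹ ≡ 207.
x = 398 + 907*((220 − 398)*207 mod 251) = 398 + 907*51 = 46655.
Check: 46655 mod 907 = 398, 46655 mod 251 = 220. ✓

46655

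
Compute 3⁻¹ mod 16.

By the extended Euclidean algorithm:
16 = 5×3 + 1
3 = 3×1 + 0
gcd(3, 16) = 1, so the inverse exists.
Bézout: 1 = 1×16 − 5×3.
So 3⁻¹ ≡ −5 ≡ 11 (mod 16).

11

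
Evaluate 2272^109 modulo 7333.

2123

109 in binary is 1101101, i.e. 109 = 64 + 32 + 8 + 4 + 1.
2272^1 ≡ 2272 (mod 7333)
2272^2 ≡ 2272^2 = 5161984 ≡ 6885 (mod 7333)
2272^4 ≡ 6885^2 = 47403225 ≡ 2713 (mod 7333)
2272^8 ≡ 2713^2 = 7360369 ≡ 5370 (mod 7333)
2272^16 ≡ 5370^2 = 28836900 ≡ 3544 (mod 7333)
2272^32 ≡ 3544^2 = 12559936 ≡ 5840 (mod 7333)
2272^64 ≡ 5840^2 = 34105600 ≡ 7150 (mod 7333)
2272^109 = 2272^64 * 2272^32 * 2272^8 * 2272^4 * 2272^1 ≡ 7150 * 5840 * 5370 * 2713 * 2272 (mod 7333).
Accumulate the product:
7150 * 5840 = 41756000 ≡ 1898
1898 * 5370 = 10192260 ≡ 6723
6723 * 2713 = 18239499 ≡ 2328
2328 * 2272 = 5289216 ≡ 2123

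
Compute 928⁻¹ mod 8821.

By the extended Euclidean algorithm:
8821 = 9·928 + 469
928 = 1·469 + 459
469 = 1·459 + 10
459 = 45·10 + 9
10 = 1·9 + 1
9 = 9·1 + 0
gcd(928, 8821) = 1, so the inverse exists.
Back-substitute for 1:
1 = 1·10 − 1·9
  = −1·459 + 46·10
  = 46·469 − 47·459
  = −47·928 + 93·469
  = 93·8821 − 884·928
So 928⁻¹ ≡ −884 ≡ 7937 (mod 8821).

7937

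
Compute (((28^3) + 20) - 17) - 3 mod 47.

3

(28)^3 ≡ 3 (mod 47)
3 + 20 = 23
23 - 17 = 6
6 - 3 = 3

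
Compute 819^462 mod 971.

549

462 in binary is 111001110, i.e. 462 = 256 + 128 + 64 + 8 + 4 + 2.
819^1 ≡ 819 (mod 971)
819^2 ≡ 819^2 = 670761 ≡ 771 (mod 971)
819^4 ≡ 771^2 = 594441 ≡ 189 (mod 971)
819^8 ≡ 189^2 = 35721 ≡ 765 (mod 971)
819^16 ≡ 765^2 = 585225 ≡ 683 (mod 971)
819^32 ≡ 683^2 = 466489 ≡ 409 (mod 971)
819^64 ≡ 409^2 = 167281 ≡ 269 (mod 971)
819^128 ≡ 269^2 = 72361 ≡ 507 (mod 971)
819^256 ≡ 507^2 = 257049 ≡ 705 (mod 971)
819^462 = 819^256 × 819^128 × 819^64 × 819^8 × 819^4 × 819^2 ≡ 705 × 507 × 269 × 765 × 189 × 771 (mod 971).
Accumulate the product:
705 × 507 = 357435 ≡ 107
107 × 269 = 28783 ≡ 624
624 × 765 = 477360 ≡ 599
599 × 189 = 113211 ≡ 575
575 × 771 = 443325 ≡ 549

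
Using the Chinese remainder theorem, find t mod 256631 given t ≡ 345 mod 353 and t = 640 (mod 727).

353⁻¹ mod 727: 353×173 ≡ 1 (mod 727), so 353⁻¹ ≡ 173.
t = 345 + 353×((640 − 345)×173 mod 727) = 345 + 353×145 = 51530.
Check: 51530 mod 353 = 345, 51530 mod 727 = 640. ✓

51530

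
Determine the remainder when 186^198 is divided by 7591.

186^1 ≡ 186 (mod 7591)
186^2 ≡ 186^2 = 34596 ≡ 4232 (mod 7591)
186^4 ≡ 4232^2 = 17909824 ≡ 2655 (mod 7591)
186^8 ≡ 2655^2 = 7049025 ≡ 4577 (mod 7591)
186^16 ≡ 4577^2 = 20948929 ≡ 5360 (mod 7591)
186^32 ≡ 5360^2 = 28729600 ≡ 5256 (mod 7591)
186^64 ≡ 5256^2 = 27625536 ≡ 1887 (mod 7591)
186^128 ≡ 1887^2 = 3560769 ≡ 590 (mod 7591)
186^198 = 186^128 × 186^64 × 186^4 × 186^2 ≡ 590 × 1887 × 2655 × 4232 (mod 7591).
Accumulate the product:
590 × 1887 = 1113330 ≡ 5044
5044 × 2655 = 13391820 ≡ 1296
1296 × 4232 = 5484672 ≡ 3970

3970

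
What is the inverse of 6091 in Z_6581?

Apply the Euclidean algorithm and back-substitute:
6581 = 1×6091 + 490
6091 = 12×490 + 211
490 = 2×211 + 68
211 = 3×68 + 7
68 = 9×7 + 5
7 = 1×5 + 2
5 = 2×2 + 1
2 = 2×1 + 0
gcd(6091, 6581) = 1, so the inverse exists.
Back-substitute for 1:
1 = 1×5 − 2×2
  = −2×7 + 3×5
  = 3×68 − 29×7
  = −29×211 + 90×68
  = 90×490 − 209×211
  = −209×6091 + 2598×490
  = 2598×6581 − 2807×6091
So 6091⁻¹ ≡ −2807 ≡ 3774 (mod 6581).

3774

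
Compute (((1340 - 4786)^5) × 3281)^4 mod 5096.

1340 - 4786 = -3446 ≡ 1650 (mod 5096)
(1650)^5 ≡ 2768 (mod 5096)
2768 × 3281 = 9081808 ≡ 736 (mod 5096)
(736)^4 ≡ 1912 (mod 5096)

1912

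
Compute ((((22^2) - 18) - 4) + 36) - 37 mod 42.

41

(22)^2 ≡ 22 (mod 42)
22 - 18 = 4
4 - 4 = 0
0 + 36 = 36
36 - 37 = -1 ≡ 41 (mod 42)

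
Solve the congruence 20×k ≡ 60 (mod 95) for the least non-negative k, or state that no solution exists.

3

gcd(20, 95) = 5, and 5 | 60, so solutions exist.
Divide through by 5: 4×k = 12 (mod 19).
4⁻¹ ≡ 5 (mod 19).
k ≡ 5×12 ≡ 3 (mod 19).
The smallest non-negative solution is k = 3.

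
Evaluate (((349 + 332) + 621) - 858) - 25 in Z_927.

349 + 332 = 681
681 + 621 = 1302 ≡ 375 (mod 927)
375 - 858 = -483 ≡ 444 (mod 927)
444 - 25 = 419

419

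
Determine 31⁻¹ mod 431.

Run the extended Euclidean algorithm:
431 = 13×31 + 28
31 = 1×28 + 3
28 = 9×3 + 1
3 = 3×1 + 0
gcd(31, 431) = 1, so the inverse exists.
Back-substitute for 1:
1 = 1×28 − 9×3
  = −9×31 + 10×28
  = 10×431 − 139×31
So 31⁻¹ ≡ −139 ≡ 292 (mod 431).

292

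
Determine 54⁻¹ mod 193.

193 = 3*54 + 31
54 = 1*31 + 23
31 = 1*23 + 8
23 = 2*8 + 7
8 = 1*7 + 1
7 = 7*1 + 0
gcd(54, 193) = 1, so the inverse exists.
Bézout: 1 = 7*193 − 25*54.
So 54⁻¹ ≡ −25 ≡ 168 (mod 193).

168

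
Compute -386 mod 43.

1

-386 = -9·43 + 1, so -386 ≡ 1 (mod 43).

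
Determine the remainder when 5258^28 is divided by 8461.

8029

5258^1 ≡ 5258 (mod 8461)
5258^2 ≡ 5258^2 = 27646564 ≡ 4477 (mod 8461)
5258^4 ≡ 4477^2 = 20043529 ≡ 7881 (mod 8461)
5258^8 ≡ 7881^2 = 62110161 ≡ 6421 (mod 8461)
5258^16 ≡ 6421^2 = 41229241 ≡ 7249 (mod 8461)
5258^28 = 5258^16 · 5258^8 · 5258^4 ≡ 7249 · 6421 · 7881 (mod 8461).
Accumulate the product:
7249 · 6421 = 46545829 ≡ 1868
1868 · 7881 = 14721708 ≡ 8029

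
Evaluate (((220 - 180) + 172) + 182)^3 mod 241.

76

220 - 180 = 40
40 + 172 = 212
212 + 182 = 394 ≡ 153 (mod 241)
(153)^3 ≡ 76 (mod 241)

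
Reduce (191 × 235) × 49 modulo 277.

262

191 × 235 = 44885 ≡ 11 (mod 277)
11 × 49 = 539 ≡ 262 (mod 277)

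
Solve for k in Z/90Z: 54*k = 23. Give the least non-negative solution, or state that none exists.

gcd(54, 90) = 18, and 18 does not divide 23.
So the congruence has no solution.

no solution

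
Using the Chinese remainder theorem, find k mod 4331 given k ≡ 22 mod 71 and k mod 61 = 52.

235

71⁻¹ mod 61: 71·55 ≡ 1 (mod 61), so 71⁻¹ ≡ 55.
k = 22 + 71·((52 − 22)·55 mod 61) = 22 + 71·3 = 235.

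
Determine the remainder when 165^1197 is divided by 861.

165^1 ≡ 165 (mod 861)
165^2 ≡ 165^2 = 27225 ≡ 534 (mod 861)
165^4 ≡ 534^2 = 285156 ≡ 165 (mod 861)
165^8 ≡ 165^2 = 27225 ≡ 534 (mod 861)
165^16 ≡ 534^2 = 285156 ≡ 165 (mod 861)
165^32 ≡ 165^2 = 27225 ≡ 534 (mod 861)
165^64 ≡ 534^2 = 285156 ≡ 165 (mod 861)
165^128 ≡ 165^2 = 27225 ≡ 534 (mod 861)
165^256 ≡ 534^2 = 285156 ≡ 165 (mod 861)
165^512 ≡ 165^2 = 27225 ≡ 534 (mod 861)
165^1024 ≡ 534^2 = 285156 ≡ 165 (mod 861)
165^1197 = 165^1024 × 165^128 × 165^32 × 165^8 × 165^4 × 165^1 ≡ 165 × 534 × 534 × 534 × 165 × 165 (mod 861).
Accumulate the product:
165 × 534 = 88110 ≡ 288
288 × 534 = 153792 ≡ 534
534 × 534 = 285156 ≡ 165
165 × 165 = 27225 ≡ 534
534 × 165 = 88110 ≡ 288

288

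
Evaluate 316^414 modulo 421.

307

By square-and-multiply:
316^1 ≡ 316 (mod 421)
316^2 ≡ 316^2 = 99856 ≡ 79 (mod 421)
316^4 ≡ 79^2 = 6241 ≡ 347 (mod 421)
316^8 ≡ 347^2 = 120409 ≡ 3 (mod 421)
316^16 ≡ 3^2 = 9 (mod 421)
316^32 ≡ 9^2 = 81 (mod 421)
316^64 ≡ 81^2 = 6561 ≡ 246 (mod 421)
316^128 ≡ 246^2 = 60516 ≡ 313 (mod 421)
316^256 ≡ 313^2 = 97969 ≡ 297 (mod 421)
316^414 = 316^256 × 316^128 × 316^16 × 316^8 × 316^4 × 316^2 ≡ 297 × 313 × 9 × 3 × 347 × 79 (mod 421).
Accumulate the product:
297 × 313 = 92961 ≡ 341
341 × 9 = 3069 ≡ 122
122 × 3 = 366
366 × 347 = 127002 ≡ 281
281 × 79 = 22199 ≡ 307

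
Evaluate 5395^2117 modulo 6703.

4613

Compute successive squares:
5395^1 ≡ 5395 (mod 6703)
5395^2 ≡ 5395^2 = 29106025 ≡ 1599 (mod 6703)
5395^4 ≡ 1599^2 = 2556801 ≡ 2958 (mod 6703)
5395^8 ≡ 2958^2 = 8749764 ≡ 2349 (mod 6703)
5395^16 ≡ 2349^2 = 5517801 ≡ 1232 (mod 6703)
5395^32 ≡ 1232^2 = 1517824 ≡ 2946 (mod 6703)
5395^64 ≡ 2946^2 = 8678916 ≡ 5234 (mod 6703)
5395^128 ≡ 5234^2 = 27394756 ≡ 6298 (mod 6703)
5395^256 ≡ 6298^2 = 39664804 ≡ 3153 (mod 6703)
5395^512 ≡ 3153^2 = 9941409 ≡ 860 (mod 6703)
5395^1024 ≡ 860^2 = 739600 ≡ 2270 (mod 6703)
5395^2048 ≡ 2270^2 = 5152900 ≡ 4996 (mod 6703)
5395^2117 = 5395^2048 * 5395^64 * 5395^4 * 5395^1 ≡ 4996 * 5234 * 2958 * 5395 (mod 6703).
Accumulate the product:
4996 * 5234 = 26149064 ≡ 661
661 * 2958 = 1955238 ≡ 4665
4665 * 5395 = 25167675 ≡ 4613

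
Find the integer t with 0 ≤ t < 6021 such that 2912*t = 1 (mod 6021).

6021 = 2*2912 + 197
2912 = 14*197 + 154
197 = 1*154 + 43
154 = 3*43 + 25
43 = 1*25 + 18
25 = 1*18 + 7
18 = 2*7 + 4
7 = 1*4 + 3
4 = 1*3 + 1
3 = 3*1 + 0
gcd(2912, 6021) = 1, so the inverse exists.
Back-substitute for 1:
1 = 1*4 − 1*3
  = −1*7 + 2*4
  = 2*18 − 5*7
  = −5*25 + 7*18
  = 7*43 − 12*25
  = −12*154 + 43*43
  = 43*197 − 55*154
  = −55*2912 + 813*197
  = 813*6021 − 1681*2912
So 2912⁻¹ ≡ −1681 ≡ 4340 (mod 6021).

4340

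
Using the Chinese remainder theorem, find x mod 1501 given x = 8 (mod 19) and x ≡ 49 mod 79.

19⁻¹ mod 79: 19·25 ≡ 1 (mod 79), so 19⁻¹ ≡ 25.
x = 8 + 19·((49 − 8)·25 mod 79) = 8 + 19·77 = 1471.

1471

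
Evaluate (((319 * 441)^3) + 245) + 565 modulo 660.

319 * 441 = 140679 ≡ 99 (mod 660)
(99)^3 ≡ 99 (mod 660)
99 + 245 = 344
344 + 565 = 909 ≡ 249 (mod 660)

249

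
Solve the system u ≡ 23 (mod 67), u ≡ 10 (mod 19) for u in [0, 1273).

827

67⁻¹ mod 19: 67·2 ≡ 1 (mod 19), so 67⁻¹ ≡ 2.
u = 23 + 67·((10 − 23)·2 mod 19) = 23 + 67·12 = 827.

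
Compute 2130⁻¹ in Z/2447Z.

2007

2447 = 1×2130 + 317
2130 = 6×317 + 228
317 = 1×228 + 89
228 = 2×89 + 50
89 = 1×50 + 39
50 = 1×39 + 11
39 = 3×11 + 6
11 = 1×6 + 5
6 = 1×5 + 1
5 = 5×1 + 0
gcd(2130, 2447) = 1, so the inverse exists.
Bézout: 1 = 383×2447 − 440×2130.
So 2130⁻¹ ≡ −440 ≡ 2007 (mod 2447).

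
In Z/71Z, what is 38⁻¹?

By the extended Euclidean algorithm:
71 = 1×38 + 33
38 = 1×33 + 5
33 = 6×5 + 3
5 = 1×3 + 2
3 = 1×2 + 1
2 = 2×1 + 0
gcd(38, 71) = 1, so the inverse exists.
Bézout: 1 = 15×71 − 28×38.
So 38⁻¹ ≡ −28 ≡ 43 (mod 71).

43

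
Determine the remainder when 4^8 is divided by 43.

4^1 ≡ 4 (mod 43)
4^2 ≡ 4^2 = 16 (mod 43)
4^4 ≡ 16^2 = 256 ≡ 41 (mod 43)
4^8 ≡ 41^2 = 1681 ≡ 4 (mod 43)
So 4^8 ≡ 4 (mod 43).

4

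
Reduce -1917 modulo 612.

-1917 = -4·612 + 531, so -1917 ≡ 531 (mod 612).

531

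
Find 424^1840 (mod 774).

424^1 ≡ 424 (mod 774)
424^2 ≡ 424^2 = 179776 ≡ 208 (mod 774)
424^4 ≡ 208^2 = 43264 ≡ 694 (mod 774)
424^8 ≡ 694^2 = 481636 ≡ 208 (mod 774)
424^16 ≡ 208^2 = 43264 ≡ 694 (mod 774)
424^32 ≡ 694^2 = 481636 ≡ 208 (mod 774)
424^64 ≡ 208^2 = 43264 ≡ 694 (mod 774)
424^128 ≡ 694^2 = 481636 ≡ 208 (mod 774)
424^256 ≡ 208^2 = 43264 ≡ 694 (mod 774)
424^512 ≡ 694^2 = 481636 ≡ 208 (mod 774)
424^1024 ≡ 208^2 = 43264 ≡ 694 (mod 774)
424^1840 = 424^1024 · 424^512 · 424^256 · 424^32 · 424^16 ≡ 694 · 208 · 694 · 208 · 694 (mod 774).
Accumulate the product:
694 · 208 = 144352 ≡ 388
388 · 694 = 269272 ≡ 694
694 · 208 = 144352 ≡ 388
388 · 694 = 269272 ≡ 694

694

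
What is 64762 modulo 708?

64762 = 91*708 + 334, so 64762 ≡ 334 (mod 708).

334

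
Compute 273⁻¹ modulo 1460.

1460 = 5×273 + 95
273 = 2×95 + 83
95 = 1×83 + 12
83 = 6×12 + 11
12 = 1×11 + 1
11 = 11×1 + 0
gcd(273, 1460) = 1, so the inverse exists.
Bézout: 1 = 23×1460 − 123×273.
So 273⁻¹ ≡ −123 ≡ 1337 (mod 1460).

1337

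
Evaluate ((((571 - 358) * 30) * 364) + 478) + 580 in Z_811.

571 - 358 = 213
213 * 30 = 6390 ≡ 713 (mod 811)
713 * 364 = 259532 ≡ 12 (mod 811)
12 + 478 = 490
490 + 580 = 1070 ≡ 259 (mod 811)

259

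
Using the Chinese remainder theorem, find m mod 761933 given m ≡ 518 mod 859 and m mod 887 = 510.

859⁻¹ mod 887: 859·95 ≡ 1 (mod 887), so 859⁻¹ ≡ 95.
m = 518 + 859·((510 − 518)·95 mod 887) = 518 + 859·127 = 109611.
Check: 109611 mod 859 = 518, 109611 mod 887 = 510. ✓

109611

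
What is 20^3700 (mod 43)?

By square-and-multiply:
20^1 ≡ 20 (mod 43)
20^2 ≡ 20^2 = 400 ≡ 13 (mod 43)
20^4 ≡ 13^2 = 169 ≡ 40 (mod 43)
20^8 ≡ 40^2 = 1600 ≡ 9 (mod 43)
20^16 ≡ 9^2 = 81 ≡ 38 (mod 43)
20^32 ≡ 38^2 = 1444 ≡ 25 (mod 43)
20^64 ≡ 25^2 = 625 ≡ 23 (mod 43)
20^128 ≡ 23^2 = 529 ≡ 13 (mod 43)
20^256 ≡ 13^2 = 169 ≡ 40 (mod 43)
20^512 ≡ 40^2 = 1600 ≡ 9 (mod 43)
20^1024 ≡ 9^2 = 81 ≡ 38 (mod 43)
20^2048 ≡ 38^2 = 1444 ≡ 25 (mod 43)
20^3700 = 20^2048 · 20^1024 · 20^512 · 20^64 · 20^32 · 20^16 · 20^4 ≡ 25 · 38 · 9 · 23 · 25 · 38 · 40 (mod 43).
Accumulate the product:
25 · 38 = 950 ≡ 4
4 · 9 = 36
36 · 23 = 828 ≡ 11
11 · 25 = 275 ≡ 17
17 · 38 = 646 ≡ 1
1 · 40 = 40

40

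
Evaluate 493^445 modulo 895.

493^1 ≡ 493 (mod 895)
493^2 ≡ 493^2 = 243049 ≡ 504 (mod 895)
493^4 ≡ 504^2 = 254016 ≡ 731 (mod 895)
493^8 ≡ 731^2 = 534361 ≡ 46 (mod 895)
493^16 ≡ 46^2 = 2116 ≡ 326 (mod 895)
493^32 ≡ 326^2 = 106276 ≡ 666 (mod 895)
493^64 ≡ 666^2 = 443556 ≡ 531 (mod 895)
493^128 ≡ 531^2 = 281961 ≡ 36 (mod 895)
493^256 ≡ 36^2 = 1296 ≡ 401 (mod 895)
493^445 = 493^256 * 493^128 * 493^32 * 493^16 * 493^8 * 493^4 * 493^1 ≡ 401 * 36 * 666 * 326 * 46 * 731 * 493 (mod 895).
Accumulate the product:
401 * 36 = 14436 ≡ 116
116 * 666 = 77256 ≡ 286
286 * 326 = 93236 ≡ 156
156 * 46 = 7176 ≡ 16
16 * 731 = 11696 ≡ 61
61 * 493 = 30073 ≡ 538

538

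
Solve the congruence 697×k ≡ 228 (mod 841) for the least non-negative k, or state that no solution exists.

gcd(697, 841) = 1, so a unique solution mod 841 exists.
697⁻¹ ≡ 146 (mod 841).
k ≡ 146×228 ≡ 489 (mod 841).

489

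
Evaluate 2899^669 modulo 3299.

Using repeated squaring:
669 in binary is 1010011101, i.e. 669 = 512 + 128 + 16 + 8 + 4 + 1.
2899^1 ≡ 2899 (mod 3299)
2899^2 ≡ 2899^2 = 8404201 ≡ 1648 (mod 3299)
2899^4 ≡ 1648^2 = 2715904 ≡ 827 (mod 3299)
2899^8 ≡ 827^2 = 683929 ≡ 1036 (mod 3299)
2899^16 ≡ 1036^2 = 1073296 ≡ 1121 (mod 3299)
2899^32 ≡ 1121^2 = 1256641 ≡ 3021 (mod 3299)
2899^64 ≡ 3021^2 = 9126441 ≡ 1407 (mod 3299)
2899^128 ≡ 1407^2 = 1979649 ≡ 249 (mod 3299)
2899^256 ≡ 249^2 = 62001 ≡ 2619 (mod 3299)
2899^512 ≡ 2619^2 = 6859161 ≡ 540 (mod 3299)
2899^669 = 2899^512 * 2899^128 * 2899^16 * 2899^8 * 2899^4 * 2899^1 ≡ 540 * 249 * 1121 * 1036 * 827 * 2899 (mod 3299).
Accumulate the product:
540 * 249 = 134460 ≡ 2500
2500 * 1121 = 2802500 ≡ 1649
1649 * 1036 = 1708364 ≡ 2781
2781 * 827 = 2299887 ≡ 484
484 * 2899 = 1403116 ≡ 1041

1041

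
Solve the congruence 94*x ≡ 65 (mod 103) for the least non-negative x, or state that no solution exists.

gcd(94, 103) = 1, so a unique solution mod 103 exists.
94⁻¹ ≡ 80 (mod 103).
x ≡ 80*65 ≡ 50 (mod 103).

50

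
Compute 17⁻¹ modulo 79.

79 = 4×17 + 11
17 = 1×11 + 6
11 = 1×6 + 5
6 = 1×5 + 1
5 = 5×1 + 0
gcd(17, 79) = 1, so the inverse exists.
Back-substitute for 1:
1 = 1×6 − 1×5
  = −1×11 + 2×6
  = 2×17 − 3×11
  = −3×79 + 14×17
So 17⁻¹ ≡ 14 (mod 79).

14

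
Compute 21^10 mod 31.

5

Using repeated squaring:
10 in binary is 1010, i.e. 10 = 8 + 2.
21^1 ≡ 21 (mod 31)
21^2 ≡ 21^2 = 441 ≡ 7 (mod 31)
21^4 ≡ 7^2 = 49 ≡ 18 (mod 31)
21^8 ≡ 18^2 = 324 ≡ 14 (mod 31)
21^10 = 21^8 · 21^2 ≡ 14 · 7 (mod 31).
14 · 7 = 98 ≡ 5 (mod 31).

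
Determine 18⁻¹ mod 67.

41

Run the extended Euclidean algorithm:
67 = 3×18 + 13
18 = 1×13 + 5
13 = 2×5 + 3
5 = 1×3 + 2
3 = 1×2 + 1
2 = 2×1 + 0
gcd(18, 67) = 1, so the inverse exists.
Bézout: 1 = 7×67 − 26×18.
So 18⁻¹ ≡ −26 ≡ 41 (mod 67).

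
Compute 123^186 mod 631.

428

Using repeated squaring:
186 in binary is 10111010, i.e. 186 = 128 + 32 + 16 + 8 + 2.
123^1 ≡ 123 (mod 631)
123^2 ≡ 123^2 = 15129 ≡ 616 (mod 631)
123^4 ≡ 616^2 = 379456 ≡ 225 (mod 631)
123^8 ≡ 225^2 = 50625 ≡ 145 (mod 631)
123^16 ≡ 145^2 = 21025 ≡ 202 (mod 631)
123^32 ≡ 202^2 = 40804 ≡ 420 (mod 631)
123^64 ≡ 420^2 = 176400 ≡ 351 (mod 631)
123^128 ≡ 351^2 = 123201 ≡ 156 (mod 631)
123^186 = 123^128 · 123^32 · 123^16 · 123^8 · 123^2 ≡ 156 · 420 · 202 · 145 · 616 (mod 631).
Accumulate the product:
156 · 420 = 65520 ≡ 527
527 · 202 = 106454 ≡ 446
446 · 145 = 64670 ≡ 308
308 · 616 = 189728 ≡ 428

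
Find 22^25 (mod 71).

25 in binary is 11001, i.e. 25 = 16 + 8 + 1.
22^1 ≡ 22 (mod 71)
22^2 ≡ 22^2 = 484 ≡ 58 (mod 71)
22^4 ≡ 58^2 = 3364 ≡ 27 (mod 71)
22^8 ≡ 27^2 = 729 ≡ 19 (mod 71)
22^16 ≡ 19^2 = 361 ≡ 6 (mod 71)
22^25 = 22^16 × 22^8 × 22^1 ≡ 6 × 19 × 22 (mod 71).
Accumulate the product:
6 × 19 = 114 ≡ 43
43 × 22 = 946 ≡ 23

23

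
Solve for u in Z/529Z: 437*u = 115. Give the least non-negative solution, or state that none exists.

gcd(437, 529) = 23, and 23 | 115, so solutions exist.
Divide through by 23: 19*u mod 23 = 5.
19⁻¹ ≡ 17 (mod 23).
u ≡ 17*5 ≡ 16 (mod 23).
The smallest non-negative solution is u = 16.

16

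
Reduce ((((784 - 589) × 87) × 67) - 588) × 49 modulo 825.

408

784 - 589 = 195
195 × 87 = 16965 ≡ 465 (mod 825)
465 × 67 = 31155 ≡ 630 (mod 825)
630 - 588 = 42
42 × 49 = 2058 ≡ 408 (mod 825)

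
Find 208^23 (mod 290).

62

Compute successive squares:
23 in binary is 10111, i.e. 23 = 16 + 4 + 2 + 1.
208^1 ≡ 208 (mod 290)
208^2 ≡ 208^2 = 43264 ≡ 54 (mod 290)
208^4 ≡ 54^2 = 2916 ≡ 16 (mod 290)
208^8 ≡ 16^2 = 256 (mod 290)
208^16 ≡ 256^2 = 65536 ≡ 286 (mod 290)
208^23 = 208^16 * 208^4 * 208^2 * 208^1 ≡ 286 * 16 * 54 * 208 (mod 290).
Accumulate the product:
286 * 16 = 4576 ≡ 226
226 * 54 = 12204 ≡ 24
24 * 208 = 4992 ≡ 62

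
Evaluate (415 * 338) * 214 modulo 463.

101

415 * 338 = 140270 ≡ 444 (mod 463)
444 * 214 = 95016 ≡ 101 (mod 463)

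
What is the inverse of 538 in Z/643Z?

594

643 = 1×538 + 105
538 = 5×105 + 13
105 = 8×13 + 1
13 = 13×1 + 0
gcd(538, 643) = 1, so the inverse exists.
Bézout: 1 = 41×643 − 49×538.
So 538⁻¹ ≡ −49 ≡ 594 (mod 643).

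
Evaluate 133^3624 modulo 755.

426

133^1 ≡ 133 (mod 755)
133^2 ≡ 133^2 = 17689 ≡ 324 (mod 755)
133^4 ≡ 324^2 = 104976 ≡ 31 (mod 755)
133^8 ≡ 31^2 = 961 ≡ 206 (mod 755)
133^16 ≡ 206^2 = 42436 ≡ 156 (mod 755)
133^32 ≡ 156^2 = 24336 ≡ 176 (mod 755)
133^64 ≡ 176^2 = 30976 ≡ 21 (mod 755)
133^128 ≡ 21^2 = 441 (mod 755)
133^256 ≡ 441^2 = 194481 ≡ 446 (mod 755)
133^512 ≡ 446^2 = 198916 ≡ 351 (mod 755)
133^1024 ≡ 351^2 = 123201 ≡ 136 (mod 755)
133^2048 ≡ 136^2 = 18496 ≡ 376 (mod 755)
133^3624 = 133^2048 × 133^1024 × 133^512 × 133^32 × 133^8 ≡ 376 × 136 × 351 × 176 × 206 (mod 755).
Accumulate the product:
376 × 136 = 51136 ≡ 551
551 × 351 = 193401 ≡ 121
121 × 176 = 21296 ≡ 156
156 × 206 = 32136 ≡ 426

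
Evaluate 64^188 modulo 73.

Compute successive squares:
188 in binary is 10111100, i.e. 188 = 128 + 32 + 16 + 8 + 4.
64^1 ≡ 64 (mod 73)
64^2 ≡ 64^2 = 4096 ≡ 8 (mod 73)
64^4 ≡ 8^2 = 64 (mod 73)
64^8 ≡ 64^2 = 4096 ≡ 8 (mod 73)
64^16 ≡ 8^2 = 64 (mod 73)
64^32 ≡ 64^2 = 4096 ≡ 8 (mod 73)
64^64 ≡ 8^2 = 64 (mod 73)
64^128 ≡ 64^2 = 4096 ≡ 8 (mod 73)
64^188 = 64^128 × 64^32 × 64^16 × 64^8 × 64^4 ≡ 8 × 8 × 64 × 8 × 64 (mod 73).
Accumulate the product:
8 × 8 = 64
64 × 64 = 4096 ≡ 8
8 × 8 = 64
64 × 64 = 4096 ≡ 8

8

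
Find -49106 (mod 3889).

-49106 = -13*3889 + 1451, so -49106 ≡ 1451 (mod 3889).

1451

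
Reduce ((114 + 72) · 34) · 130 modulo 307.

114 + 72 = 186
186 · 34 = 6324 ≡ 184 (mod 307)
184 · 130 = 23920 ≡ 281 (mod 307)

281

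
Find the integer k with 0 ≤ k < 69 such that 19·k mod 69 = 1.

Apply the Euclidean algorithm and back-substitute:
69 = 3·19 + 12
19 = 1·12 + 7
12 = 1·7 + 5
7 = 1·5 + 2
5 = 2·2 + 1
2 = 2·1 + 0
gcd(19, 69) = 1, so the inverse exists.
Back-substitute for 1:
1 = 1·5 − 2·2
  = −2·7 + 3·5
  = 3·12 − 5·7
  = −5·19 + 8·12
  = 8·69 − 29·19
So 19⁻¹ ≡ −29 ≡ 40 (mod 69).

40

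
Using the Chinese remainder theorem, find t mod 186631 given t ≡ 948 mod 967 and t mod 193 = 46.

967⁻¹ mod 193: 967·97 ≡ 1 (mod 193), so 967⁻¹ ≡ 97.
t = 948 + 967·((46 − 948)·97 mod 193) = 948 + 967·128 = 124724.

124724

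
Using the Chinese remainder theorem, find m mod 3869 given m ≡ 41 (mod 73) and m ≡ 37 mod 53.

73⁻¹ mod 53: 73·8 ≡ 1 (mod 53), so 73⁻¹ ≡ 8.
m = 41 + 73·((37 − 41)·8 mod 53) = 41 + 73·21 = 1574.

1574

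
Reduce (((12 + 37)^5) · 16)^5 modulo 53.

47

12 + 37 = 49
(49)^5 ≡ 36 (mod 53)
36 · 16 = 576 ≡ 46 (mod 53)
(46)^5 ≡ 47 (mod 53)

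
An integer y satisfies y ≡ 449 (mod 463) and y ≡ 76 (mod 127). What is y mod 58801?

463⁻¹ mod 127: 463×79 ≡ 1 (mod 127), so 463⁻¹ ≡ 79.
y = 449 + 463×((76 − 449)×79 mod 127) = 449 + 463×124 = 57861.
Check: 57861 mod 463 = 449, 57861 mod 127 = 76. ✓

57861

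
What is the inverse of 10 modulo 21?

19

By the extended Euclidean algorithm:
21 = 2×10 + 1
10 = 10×1 + 0
gcd(10, 21) = 1, so the inverse exists.
Bézout: 1 = 1×21 − 2×10.
So 10⁻¹ ≡ −2 ≡ 19 (mod 21).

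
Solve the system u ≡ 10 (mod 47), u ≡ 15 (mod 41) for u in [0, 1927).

1655

47⁻¹ mod 41: 47·7 ≡ 1 (mod 41), so 47⁻¹ ≡ 7.
u = 10 + 47·((15 − 10)·7 mod 41) = 10 + 47·35 = 1655.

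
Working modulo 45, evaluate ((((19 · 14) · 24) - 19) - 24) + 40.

19 · 14 = 266 ≡ 41 (mod 45)
41 · 24 = 984 ≡ 39 (mod 45)
39 - 19 = 20
20 - 24 = -4 ≡ 41 (mod 45)
41 + 40 = 81 ≡ 36 (mod 45)

36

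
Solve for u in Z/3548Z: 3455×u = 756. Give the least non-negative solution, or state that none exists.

2052

gcd(3455, 3548) = 1, so a unique solution mod 3548 exists.
3455⁻¹ ≡ 763 (mod 3548).
u ≡ 763×756 ≡ 2052 (mod 3548).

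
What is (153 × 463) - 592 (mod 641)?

153 × 463 = 70839 ≡ 329 (mod 641)
329 - 592 = -263 ≡ 378 (mod 641)

378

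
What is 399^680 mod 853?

231

By square-and-multiply:
399^1 ≡ 399 (mod 853)
399^2 ≡ 399^2 = 159201 ≡ 543 (mod 853)
399^4 ≡ 543^2 = 294849 ≡ 564 (mod 853)
399^8 ≡ 564^2 = 318096 ≡ 780 (mod 853)
399^16 ≡ 780^2 = 608400 ≡ 211 (mod 853)
399^32 ≡ 211^2 = 44521 ≡ 165 (mod 853)
399^64 ≡ 165^2 = 27225 ≡ 782 (mod 853)
399^128 ≡ 782^2 = 611524 ≡ 776 (mod 853)
399^256 ≡ 776^2 = 602176 ≡ 811 (mod 853)
399^512 ≡ 811^2 = 657721 ≡ 58 (mod 853)
399^680 = 399^512 · 399^128 · 399^32 · 399^8 ≡ 58 · 776 · 165 · 780 (mod 853).
Accumulate the product:
58 · 776 = 45008 ≡ 652
652 · 165 = 107580 ≡ 102
102 · 780 = 79560 ≡ 231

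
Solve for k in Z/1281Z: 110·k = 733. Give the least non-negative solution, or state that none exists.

554

gcd(110, 1281) = 1, so a unique solution mod 1281 exists.
110⁻¹ ≡ 920 (mod 1281).
k ≡ 920·733 ≡ 554 (mod 1281).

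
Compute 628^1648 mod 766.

202

Compute successive squares:
1648 in binary is 11001110000, i.e. 1648 = 1024 + 512 + 64 + 32 + 16.
628^1 ≡ 628 (mod 766)
628^2 ≡ 628^2 = 394384 ≡ 660 (mod 766)
628^4 ≡ 660^2 = 435600 ≡ 512 (mod 766)
628^8 ≡ 512^2 = 262144 ≡ 172 (mod 766)
628^16 ≡ 172^2 = 29584 ≡ 476 (mod 766)
628^32 ≡ 476^2 = 226576 ≡ 606 (mod 766)
628^64 ≡ 606^2 = 367236 ≡ 322 (mod 766)
628^128 ≡ 322^2 = 103684 ≡ 274 (mod 766)
628^256 ≡ 274^2 = 75076 ≡ 8 (mod 766)
628^512 ≡ 8^2 = 64 (mod 766)
628^1024 ≡ 64^2 = 4096 ≡ 266 (mod 766)
628^1648 = 628^1024 * 628^512 * 628^64 * 628^32 * 628^16 ≡ 266 * 64 * 322 * 606 * 476 (mod 766).
Accumulate the product:
266 * 64 = 17024 ≡ 172
172 * 322 = 55384 ≡ 232
232 * 606 = 140592 ≡ 414
414 * 476 = 197064 ≡ 202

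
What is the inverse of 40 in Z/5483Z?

1782

Run the extended Euclidean algorithm:
5483 = 137·40 + 3
40 = 13·3 + 1
3 = 3·1 + 0
gcd(40, 5483) = 1, so the inverse exists.
Back-substitute for 1:
1 = 1·40 − 13·3
  = −13·5483 + 1782·40
So 40⁻¹ ≡ 1782 (mod 5483).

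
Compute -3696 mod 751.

59

-3696 = -5·751 + 59, so -3696 ≡ 59 (mod 751).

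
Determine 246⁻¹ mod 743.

148

743 = 3×246 + 5
246 = 49×5 + 1
5 = 5×1 + 0
gcd(246, 743) = 1, so the inverse exists.
Back-substitute for 1:
1 = 1×246 − 49×5
  = −49×743 + 148×246
So 246⁻¹ ≡ 148 (mod 743).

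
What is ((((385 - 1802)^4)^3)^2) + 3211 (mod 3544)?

385 - 1802 = -1417 ≡ 2127 (mod 3544)
(2127)^4 ≡ 2841 (mod 3544)
(2841)^3 ≡ 25 (mod 3544)
(25)^2 ≡ 625 (mod 3544)
625 + 3211 = 3836 ≡ 292 (mod 3544)

292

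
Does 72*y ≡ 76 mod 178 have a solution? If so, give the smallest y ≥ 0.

gcd(72, 178) = 2, and 2 | 76, so solutions exist.
Divide through by 2: 36*y ≡ 38 mod 89.
36⁻¹ ≡ 47 (mod 89).
y ≡ 47*38 ≡ 6 (mod 89).
The smallest non-negative solution is y = 6.

6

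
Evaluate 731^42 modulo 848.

42 in binary is 101010, i.e. 42 = 32 + 8 + 2.
731^1 ≡ 731 (mod 848)
731^2 ≡ 731^2 = 534361 ≡ 121 (mod 848)
731^4 ≡ 121^2 = 14641 ≡ 225 (mod 848)
731^8 ≡ 225^2 = 50625 ≡ 593 (mod 848)
731^16 ≡ 593^2 = 351649 ≡ 577 (mod 848)
731^32 ≡ 577^2 = 332929 ≡ 513 (mod 848)
731^42 = 731^32 × 731^8 × 731^2 ≡ 513 × 593 × 121 (mod 848).
Accumulate the product:
513 × 593 = 304209 ≡ 625
625 × 121 = 75625 ≡ 153

153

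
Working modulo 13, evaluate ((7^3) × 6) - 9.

(7)^3 ≡ 5 (mod 13)
5 × 6 = 30 ≡ 4 (mod 13)
4 - 9 = -5 ≡ 8 (mod 13)

8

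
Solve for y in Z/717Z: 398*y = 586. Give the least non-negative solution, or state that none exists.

632

gcd(398, 717) = 1, so a unique solution mod 717 exists.
398⁻¹ ≡ 236 (mod 717).
y ≡ 236*586 ≡ 632 (mod 717).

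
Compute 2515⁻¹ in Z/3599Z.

2427

By the extended Euclidean algorithm:
3599 = 1*2515 + 1084
2515 = 2*1084 + 347
1084 = 3*347 + 43
347 = 8*43 + 3
43 = 14*3 + 1
3 = 3*1 + 0
gcd(2515, 3599) = 1, so the inverse exists.
Bézout: 1 = 819*3599 − 1172*2515.
So 2515⁻¹ ≡ −1172 ≡ 2427 (mod 3599).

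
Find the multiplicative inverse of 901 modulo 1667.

1099

By the extended Euclidean algorithm:
1667 = 1*901 + 766
901 = 1*766 + 135
766 = 5*135 + 91
135 = 1*91 + 44
91 = 2*44 + 3
44 = 14*3 + 2
3 = 1*2 + 1
2 = 2*1 + 0
gcd(901, 1667) = 1, so the inverse exists.
Back-substitute for 1:
1 = 1*3 − 1*2
  = −1*44 + 15*3
  = 15*91 − 31*44
  = −31*135 + 46*91
  = 46*766 − 261*135
  = −261*901 + 307*766
  = 307*1667 − 568*901
So 901⁻¹ ≡ −568 ≡ 1099 (mod 1667).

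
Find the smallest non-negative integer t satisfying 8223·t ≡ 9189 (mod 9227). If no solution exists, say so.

gcd(8223, 9227) = 1, so a unique solution mod 9227 exists.
8223⁻¹ ≡ 7343 (mod 9227).
t ≡ 7343·9189 ≡ 7003 (mod 9227).

7003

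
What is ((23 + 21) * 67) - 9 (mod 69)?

23 + 21 = 44
44 * 67 = 2948 ≡ 50 (mod 69)
50 - 9 = 41

41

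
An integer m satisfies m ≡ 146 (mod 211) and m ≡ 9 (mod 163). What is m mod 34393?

211⁻¹ mod 163: 211×17 ≡ 1 (mod 163), so 211⁻¹ ≡ 17.
m = 146 + 211×((9 − 146)×17 mod 163) = 146 + 211×116 = 24622.
Check: 24622 mod 211 = 146, 24622 mod 163 = 9. ✓

24622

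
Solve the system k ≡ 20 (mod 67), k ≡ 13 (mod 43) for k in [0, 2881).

67⁻¹ mod 43: 67*9 ≡ 1 (mod 43), so 67⁻¹ ≡ 9.
k = 20 + 67*((13 − 20)*9 mod 43) = 20 + 67*23 = 1561.

1561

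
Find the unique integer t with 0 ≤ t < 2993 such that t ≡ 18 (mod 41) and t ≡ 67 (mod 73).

797

41⁻¹ mod 73: 41*57 ≡ 1 (mod 73), so 41⁻¹ ≡ 57.
t = 18 + 41*((67 − 18)*57 mod 73) = 18 + 41*19 = 797.
Check: 797 mod 41 = 18, 797 mod 73 = 67. ✓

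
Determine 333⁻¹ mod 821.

By the extended Euclidean algorithm:
821 = 2*333 + 155
333 = 2*155 + 23
155 = 6*23 + 17
23 = 1*17 + 6
17 = 2*6 + 5
6 = 1*5 + 1
5 = 5*1 + 0
gcd(333, 821) = 1, so the inverse exists.
Back-substitute for 1:
1 = 1*6 − 1*5
  = −1*17 + 3*6
  = 3*23 − 4*17
  = −4*155 + 27*23
  = 27*333 − 58*155
  = −58*821 + 143*333
So 333⁻¹ ≡ 143 (mod 821).

143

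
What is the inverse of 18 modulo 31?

19

31 = 1×18 + 13
18 = 1×13 + 5
13 = 2×5 + 3
5 = 1×3 + 2
3 = 1×2 + 1
2 = 2×1 + 0
gcd(18, 31) = 1, so the inverse exists.
Back-substitute for 1:
1 = 1×3 − 1×2
  = −1×5 + 2×3
  = 2×13 − 5×5
  = −5×18 + 7×13
  = 7×31 − 12×18
So 18⁻¹ ≡ −12 ≡ 19 (mod 31).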